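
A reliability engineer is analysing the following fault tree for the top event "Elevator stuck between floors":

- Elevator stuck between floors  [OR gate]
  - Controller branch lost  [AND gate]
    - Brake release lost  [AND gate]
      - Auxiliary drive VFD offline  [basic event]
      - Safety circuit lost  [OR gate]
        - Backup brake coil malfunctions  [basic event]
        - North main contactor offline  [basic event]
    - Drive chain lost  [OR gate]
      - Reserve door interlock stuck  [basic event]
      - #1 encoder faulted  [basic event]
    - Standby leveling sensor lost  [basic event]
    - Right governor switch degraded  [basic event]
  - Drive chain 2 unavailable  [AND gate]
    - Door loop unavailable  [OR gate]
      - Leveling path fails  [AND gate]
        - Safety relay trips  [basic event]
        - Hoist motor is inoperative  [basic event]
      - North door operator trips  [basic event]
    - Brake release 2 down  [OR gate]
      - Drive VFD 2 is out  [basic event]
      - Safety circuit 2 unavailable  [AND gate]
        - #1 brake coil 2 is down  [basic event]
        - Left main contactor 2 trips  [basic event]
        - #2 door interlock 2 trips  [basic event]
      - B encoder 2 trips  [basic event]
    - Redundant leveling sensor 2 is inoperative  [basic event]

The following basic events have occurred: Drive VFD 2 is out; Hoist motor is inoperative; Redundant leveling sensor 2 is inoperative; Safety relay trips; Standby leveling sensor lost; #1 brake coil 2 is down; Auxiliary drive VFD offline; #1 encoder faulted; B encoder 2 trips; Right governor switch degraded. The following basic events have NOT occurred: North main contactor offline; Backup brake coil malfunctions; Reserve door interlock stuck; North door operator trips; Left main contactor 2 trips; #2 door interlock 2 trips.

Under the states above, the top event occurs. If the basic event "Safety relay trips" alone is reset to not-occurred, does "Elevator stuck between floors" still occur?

Counterfactual: set "Safety relay trips" to not occurred.
Safety circuit lost [OR]: Backup brake coil malfunctions=not, North main contactor offline=not → no input occurs → does not occur.
Brake release lost [AND]: Auxiliary drive VFD offline=occurs, Safety circuit lost=not → not all inputs occur → does not occur.
Drive chain lost [OR]: Reserve door interlock stuck=not, #1 encoder faulted=occurs → at least one input occurs → occurs.
Controller branch lost [AND]: Brake release lost=not, Drive chain lost=occurs, Standby leveling sensor lost=occurs, Right governor switch degraded=occurs → not all inputs occur → does not occur.
Leveling path fails [AND]: Safety relay trips=not, Hoist motor is inoperative=occurs → not all inputs occur → does not occur.
Door loop unavailable [OR]: Leveling path fails=not, North door operator trips=not → no input occurs → does not occur.
Safety circuit 2 unavailable [AND]: #1 brake coil 2 is down=occurs, Left main contactor 2 trips=not, #2 door interlock 2 trips=not → not all inputs occur → does not occur.
Brake release 2 down [OR]: Drive VFD 2 is out=occurs, Safety circuit 2 unavailable=not, B encoder 2 trips=occurs → at least one input occurs → occurs.
Drive chain 2 unavailable [AND]: Door loop unavailable=not, Brake release 2 down=occurs, Redundant leveling sensor 2 is inoperative=occurs → not all inputs occur → does not occur.
Elevator stuck between floors [OR]: Controller branch lost=not, Drive chain 2 unavailable=not → no input occurs → does not occur.

No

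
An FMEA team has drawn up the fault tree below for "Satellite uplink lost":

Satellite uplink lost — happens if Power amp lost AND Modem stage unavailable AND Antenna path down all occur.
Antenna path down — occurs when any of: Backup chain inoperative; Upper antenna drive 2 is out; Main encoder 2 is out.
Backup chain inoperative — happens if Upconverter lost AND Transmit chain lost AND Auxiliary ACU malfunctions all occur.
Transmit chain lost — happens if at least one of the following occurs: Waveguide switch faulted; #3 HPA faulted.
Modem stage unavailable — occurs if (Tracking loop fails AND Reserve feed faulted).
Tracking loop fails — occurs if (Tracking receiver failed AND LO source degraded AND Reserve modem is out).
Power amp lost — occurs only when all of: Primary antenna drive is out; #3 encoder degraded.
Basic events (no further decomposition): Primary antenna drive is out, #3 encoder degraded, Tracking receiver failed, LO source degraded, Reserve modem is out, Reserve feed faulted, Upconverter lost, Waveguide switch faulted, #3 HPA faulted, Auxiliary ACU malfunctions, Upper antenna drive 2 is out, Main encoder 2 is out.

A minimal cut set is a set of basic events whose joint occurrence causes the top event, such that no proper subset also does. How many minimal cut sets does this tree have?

Power amp lost [AND]: one cut set from each child combined → 1 × 1 = 1 cut set(s).
Tracking loop fails [AND]: one cut set from each child combined → 1 × 1 × 1 = 1 cut set(s).
Modem stage unavailable [AND]: one cut set from each child combined → 1 × 1 = 1 cut set(s).
Transmit chain lost [OR]: union of children's cut sets → 2 cut set(s).
Backup chain inoperative [AND]: one cut set from each child combined → 1 × 2 × 1 = 2 cut set(s).
Antenna path down [OR]: union of children's cut sets → 4 cut set(s).
Satellite uplink lost [AND]: one cut set from each child combined → 1 × 1 × 4 = 4 cut set(s).
Minimal cut sets: {#3 encoder degraded, Auxiliary ACU malfunctions, LO source degraded, Primary antenna drive is out, Reserve feed faulted, Reserve modem is out, Tracking receiver failed, Upconverter lost, Waveguide switch faulted}; {#3 HPA faulted, #3 encoder degraded, Auxiliary ACU malfunctions, LO source degraded, Primary antenna drive is out, Reserve feed faulted, Reserve modem is out, Tracking receiver failed, Upconverter lost}; {#3 encoder degraded, LO source degraded, Primary antenna drive is out, Reserve feed faulted, Reserve modem is out, Tracking receiver failed, Upper antenna drive 2 is out}; {#3 encoder degraded, LO source degraded, Main encoder 2 is out, Primary antenna drive is out, Reserve feed faulted, Reserve modem is out, Tracking receiver failed}.

4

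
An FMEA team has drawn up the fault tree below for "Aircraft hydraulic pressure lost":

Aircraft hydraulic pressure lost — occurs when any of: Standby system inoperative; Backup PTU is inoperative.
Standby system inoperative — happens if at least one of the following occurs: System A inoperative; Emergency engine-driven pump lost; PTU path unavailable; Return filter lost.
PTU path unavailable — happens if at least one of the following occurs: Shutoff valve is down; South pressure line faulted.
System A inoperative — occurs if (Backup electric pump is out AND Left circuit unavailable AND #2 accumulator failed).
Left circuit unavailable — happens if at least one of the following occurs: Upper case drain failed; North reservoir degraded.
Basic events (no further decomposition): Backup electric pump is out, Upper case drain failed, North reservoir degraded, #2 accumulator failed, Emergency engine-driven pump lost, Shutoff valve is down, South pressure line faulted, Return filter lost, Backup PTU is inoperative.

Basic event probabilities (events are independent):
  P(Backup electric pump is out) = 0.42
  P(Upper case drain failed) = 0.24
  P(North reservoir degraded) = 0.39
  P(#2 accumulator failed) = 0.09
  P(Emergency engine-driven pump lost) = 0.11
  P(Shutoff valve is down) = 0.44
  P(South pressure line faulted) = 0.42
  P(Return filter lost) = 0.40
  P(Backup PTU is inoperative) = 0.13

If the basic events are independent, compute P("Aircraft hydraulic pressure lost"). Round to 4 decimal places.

0.8522

P(Left circuit unavailable) [OR] = 1 − (1−0.24) × (1−0.39) = 0.536400
P(System A inoperative) [AND] = 0.42 × 0.536400 × 0.09 = 0.020276
P(PTU path unavailable) [OR] = 1 − (1−0.44) × (1−0.42) = 0.675200
P(Standby system inoperative) [OR] = 1 − (1−0.020276) × (1−0.11) × (1−0.675200) × (1−0.40) = 0.830074
P(Aircraft hydraulic pressure lost) [OR] = 1 − (1−0.830074) × (1−0.13) = 0.852164
Rounded to 4 decimal places: P(Aircraft hydraulic pressure lost) ≈ 0.8522.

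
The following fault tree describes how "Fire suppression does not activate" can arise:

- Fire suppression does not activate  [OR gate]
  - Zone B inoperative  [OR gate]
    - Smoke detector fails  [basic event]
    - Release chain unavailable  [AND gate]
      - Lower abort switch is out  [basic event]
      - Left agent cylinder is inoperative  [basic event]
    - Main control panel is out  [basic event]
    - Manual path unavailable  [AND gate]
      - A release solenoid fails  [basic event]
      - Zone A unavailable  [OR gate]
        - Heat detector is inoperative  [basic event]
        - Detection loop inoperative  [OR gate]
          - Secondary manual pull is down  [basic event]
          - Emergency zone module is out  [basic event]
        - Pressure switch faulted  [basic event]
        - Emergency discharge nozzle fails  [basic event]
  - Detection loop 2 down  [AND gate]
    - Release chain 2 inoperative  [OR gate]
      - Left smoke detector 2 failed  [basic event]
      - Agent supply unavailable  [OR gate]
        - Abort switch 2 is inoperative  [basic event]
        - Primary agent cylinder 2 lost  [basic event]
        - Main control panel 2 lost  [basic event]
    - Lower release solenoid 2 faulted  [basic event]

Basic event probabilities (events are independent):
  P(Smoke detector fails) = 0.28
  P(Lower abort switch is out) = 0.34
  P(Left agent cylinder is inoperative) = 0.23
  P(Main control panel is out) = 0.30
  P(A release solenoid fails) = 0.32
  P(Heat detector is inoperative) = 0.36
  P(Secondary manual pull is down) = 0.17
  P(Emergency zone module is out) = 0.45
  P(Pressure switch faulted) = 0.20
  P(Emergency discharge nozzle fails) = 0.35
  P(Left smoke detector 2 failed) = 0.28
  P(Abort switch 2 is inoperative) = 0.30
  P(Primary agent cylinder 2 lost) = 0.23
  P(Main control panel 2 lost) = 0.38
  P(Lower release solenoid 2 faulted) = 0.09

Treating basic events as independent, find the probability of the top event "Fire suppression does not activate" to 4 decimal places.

P(Release chain unavailable) [AND] = 0.34 × 0.23 = 0.078200
P(Detection loop inoperative) [OR] = 1 − (1−0.17) × (1−0.45) = 0.543500
P(Zone A unavailable) [OR] = 1 − (1−0.36) × (1−0.543500) × (1−0.20) × (1−0.35) = 0.848077
P(Manual path unavailable) [AND] = 0.32 × 0.848077 = 0.271385
P(Zone B inoperative) [OR] = 1 − (1−0.28) × (1−0.078200) × (1−0.30) × (1−0.271385) = 0.661495
P(Agent supply unavailable) [OR] = 1 − (1−0.30) × (1−0.23) × (1−0.38) = 0.665820
P(Release chain 2 inoperative) [OR] = 1 − (1−0.28) × (1−0.665820) = 0.759390
P(Detection loop 2 down) [AND] = 0.759390 × 0.09 = 0.068345
P(Fire suppression does not activate) [OR] = 1 − (1−0.661495) × (1−0.068345) = 0.684630
Rounded to 4 decimal places: P(Fire suppression does not activate) ≈ 0.6846.

0.6846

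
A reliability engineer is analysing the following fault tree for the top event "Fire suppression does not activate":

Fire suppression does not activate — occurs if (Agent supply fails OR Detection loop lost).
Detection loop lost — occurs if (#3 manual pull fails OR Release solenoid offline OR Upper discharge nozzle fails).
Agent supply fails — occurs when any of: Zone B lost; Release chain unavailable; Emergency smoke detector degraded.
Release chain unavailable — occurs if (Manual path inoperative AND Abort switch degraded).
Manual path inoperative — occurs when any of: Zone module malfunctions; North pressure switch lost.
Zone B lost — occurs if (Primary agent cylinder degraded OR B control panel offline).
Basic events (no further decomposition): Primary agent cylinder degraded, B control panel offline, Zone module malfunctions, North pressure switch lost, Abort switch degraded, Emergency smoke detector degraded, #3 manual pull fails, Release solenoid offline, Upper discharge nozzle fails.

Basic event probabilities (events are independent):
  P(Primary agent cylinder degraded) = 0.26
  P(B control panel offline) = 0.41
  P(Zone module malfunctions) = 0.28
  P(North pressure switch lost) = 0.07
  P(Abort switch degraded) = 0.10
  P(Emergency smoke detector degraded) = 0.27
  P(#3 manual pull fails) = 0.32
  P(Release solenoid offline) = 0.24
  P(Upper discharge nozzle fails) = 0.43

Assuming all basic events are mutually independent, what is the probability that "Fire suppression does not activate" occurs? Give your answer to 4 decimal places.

P(Zone B lost) [OR] = 1 − (1−0.26) × (1−0.41) = 0.563400
P(Manual path inoperative) [OR] = 1 − (1−0.28) × (1−0.07) = 0.330400
P(Release chain unavailable) [AND] = 0.330400 × 0.10 = 0.033040
P(Agent supply fails) [OR] = 1 − (1−0.563400) × (1−0.033040) × (1−0.27) = 0.691812
P(Detection loop lost) [OR] = 1 − (1−0.32) × (1−0.24) × (1−0.43) = 0.705424
P(Fire suppression does not activate) [OR] = 1 − (1−0.691812) × (1−0.705424) = 0.909215
Rounded to 4 decimal places: P(Fire suppression does not activate) ≈ 0.9092.

0.9092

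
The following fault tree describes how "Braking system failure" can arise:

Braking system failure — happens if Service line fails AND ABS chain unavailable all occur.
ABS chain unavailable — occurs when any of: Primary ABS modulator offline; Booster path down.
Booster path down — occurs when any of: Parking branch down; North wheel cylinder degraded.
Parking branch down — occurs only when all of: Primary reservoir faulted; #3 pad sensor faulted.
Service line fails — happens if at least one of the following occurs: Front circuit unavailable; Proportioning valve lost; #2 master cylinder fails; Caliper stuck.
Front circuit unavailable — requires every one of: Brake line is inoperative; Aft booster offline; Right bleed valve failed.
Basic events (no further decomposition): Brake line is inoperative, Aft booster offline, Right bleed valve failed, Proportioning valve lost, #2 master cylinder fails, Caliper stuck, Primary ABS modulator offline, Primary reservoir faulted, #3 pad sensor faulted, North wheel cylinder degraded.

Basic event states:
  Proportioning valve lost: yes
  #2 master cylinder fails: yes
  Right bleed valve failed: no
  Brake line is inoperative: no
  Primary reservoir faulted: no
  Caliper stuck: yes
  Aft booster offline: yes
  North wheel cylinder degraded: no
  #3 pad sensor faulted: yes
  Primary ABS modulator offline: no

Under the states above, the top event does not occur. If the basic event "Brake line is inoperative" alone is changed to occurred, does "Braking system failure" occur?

Counterfactual: set "Brake line is inoperative" to occurred.
Front circuit unavailable [AND]: Brake line is inoperative=occurs, Aft booster offline=occurs, Right bleed valve failed=not → not all inputs occur → does not occur.
Service line fails [OR]: Front circuit unavailable=not, Proportioning valve lost=occurs, #2 master cylinder fails=occurs, Caliper stuck=occurs → at least one input occurs → occurs.
Parking branch down [AND]: Primary reservoir faulted=not, #3 pad sensor faulted=occurs → not all inputs occur → does not occur.
Booster path down [OR]: Parking branch down=not, North wheel cylinder degraded=not → no input occurs → does not occur.
ABS chain unavailable [OR]: Primary ABS modulator offline=not, Booster path down=not → no input occurs → does not occur.
Braking system failure [AND]: Service line fails=occurs, ABS chain unavailable=not → not all inputs occur → does not occur.

No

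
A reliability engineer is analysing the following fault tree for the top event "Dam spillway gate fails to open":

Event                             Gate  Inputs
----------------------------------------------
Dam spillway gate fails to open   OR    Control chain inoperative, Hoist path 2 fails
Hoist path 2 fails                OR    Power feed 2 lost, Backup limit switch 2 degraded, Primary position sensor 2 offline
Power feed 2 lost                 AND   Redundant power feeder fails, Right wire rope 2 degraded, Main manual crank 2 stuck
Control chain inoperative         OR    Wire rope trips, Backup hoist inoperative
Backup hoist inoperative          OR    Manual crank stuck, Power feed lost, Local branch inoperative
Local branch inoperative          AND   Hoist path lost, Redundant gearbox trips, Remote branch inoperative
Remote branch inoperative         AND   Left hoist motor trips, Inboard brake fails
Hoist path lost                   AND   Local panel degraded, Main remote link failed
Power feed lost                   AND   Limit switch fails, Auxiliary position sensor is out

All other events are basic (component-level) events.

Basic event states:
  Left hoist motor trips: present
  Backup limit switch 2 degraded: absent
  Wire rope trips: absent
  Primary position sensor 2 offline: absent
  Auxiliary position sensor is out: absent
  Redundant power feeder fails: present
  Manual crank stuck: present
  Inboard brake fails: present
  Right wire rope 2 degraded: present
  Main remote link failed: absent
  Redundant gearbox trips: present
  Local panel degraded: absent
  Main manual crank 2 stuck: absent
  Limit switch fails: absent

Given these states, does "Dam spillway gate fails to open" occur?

Power feed lost [AND]: Limit switch fails=not, Auxiliary position sensor is out=not → not all inputs occur → does not occur.
Hoist path lost [AND]: Local panel degraded=not, Main remote link failed=not → not all inputs occur → does not occur.
Remote branch inoperative [AND]: Left hoist motor trips=occurs, Inboard brake fails=occurs → all inputs occur → occurs.
Local branch inoperative [AND]: Hoist path lost=not, Redundant gearbox trips=occurs, Remote branch inoperative=occurs → not all inputs occur → does not occur.
Backup hoist inoperative [OR]: Manual crank stuck=occurs, Power feed lost=not, Local branch inoperative=not → at least one input occurs → occurs.
Control chain inoperative [OR]: Wire rope trips=not, Backup hoist inoperative=occurs → at least one input occurs → occurs.
Power feed 2 lost [AND]: Redundant power feeder fails=occurs, Right wire rope 2 degraded=occurs, Main manual crank 2 stuck=not → not all inputs occur → does not occur.
Hoist path 2 fails [OR]: Power feed 2 lost=not, Backup limit switch 2 degraded=not, Primary position sensor 2 offline=not → no input occurs → does not occur.
Dam spillway gate fails to open [OR]: Control chain inoperative=occurs, Hoist path 2 fails=not → at least one input occurs → occurs.

Yes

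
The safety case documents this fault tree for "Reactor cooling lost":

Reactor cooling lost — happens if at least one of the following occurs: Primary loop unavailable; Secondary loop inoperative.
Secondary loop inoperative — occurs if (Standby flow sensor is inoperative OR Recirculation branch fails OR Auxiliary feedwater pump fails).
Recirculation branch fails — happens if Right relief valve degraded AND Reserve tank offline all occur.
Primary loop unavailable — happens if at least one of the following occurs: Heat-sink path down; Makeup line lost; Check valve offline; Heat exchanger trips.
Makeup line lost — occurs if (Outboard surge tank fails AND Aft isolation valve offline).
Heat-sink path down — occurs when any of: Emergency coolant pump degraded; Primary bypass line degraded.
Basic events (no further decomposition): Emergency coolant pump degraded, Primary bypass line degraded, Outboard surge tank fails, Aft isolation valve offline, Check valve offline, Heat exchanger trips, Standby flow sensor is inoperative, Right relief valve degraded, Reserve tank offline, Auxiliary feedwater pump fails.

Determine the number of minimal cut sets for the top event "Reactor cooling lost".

8

Heat-sink path down [OR]: union of children's cut sets → 2 cut set(s).
Makeup line lost [AND]: one cut set from each child combined → 1 × 1 = 1 cut set(s).
Primary loop unavailable [OR]: union of children's cut sets → 5 cut set(s).
Recirculation branch fails [AND]: one cut set from each child combined → 1 × 1 = 1 cut set(s).
Secondary loop inoperative [OR]: union of children's cut sets → 3 cut set(s).
Reactor cooling lost [OR]: union of children's cut sets → 8 cut set(s).
Minimal cut sets: {Emergency coolant pump degraded}; {Primary bypass line degraded}; {Aft isolation valve offline, Outboard surge tank fails}; {Check valve offline}; {Heat exchanger trips}; {Standby flow sensor is inoperative}; {Reserve tank offline, Right relief valve degraded}; {Auxiliary feedwater pump fails}.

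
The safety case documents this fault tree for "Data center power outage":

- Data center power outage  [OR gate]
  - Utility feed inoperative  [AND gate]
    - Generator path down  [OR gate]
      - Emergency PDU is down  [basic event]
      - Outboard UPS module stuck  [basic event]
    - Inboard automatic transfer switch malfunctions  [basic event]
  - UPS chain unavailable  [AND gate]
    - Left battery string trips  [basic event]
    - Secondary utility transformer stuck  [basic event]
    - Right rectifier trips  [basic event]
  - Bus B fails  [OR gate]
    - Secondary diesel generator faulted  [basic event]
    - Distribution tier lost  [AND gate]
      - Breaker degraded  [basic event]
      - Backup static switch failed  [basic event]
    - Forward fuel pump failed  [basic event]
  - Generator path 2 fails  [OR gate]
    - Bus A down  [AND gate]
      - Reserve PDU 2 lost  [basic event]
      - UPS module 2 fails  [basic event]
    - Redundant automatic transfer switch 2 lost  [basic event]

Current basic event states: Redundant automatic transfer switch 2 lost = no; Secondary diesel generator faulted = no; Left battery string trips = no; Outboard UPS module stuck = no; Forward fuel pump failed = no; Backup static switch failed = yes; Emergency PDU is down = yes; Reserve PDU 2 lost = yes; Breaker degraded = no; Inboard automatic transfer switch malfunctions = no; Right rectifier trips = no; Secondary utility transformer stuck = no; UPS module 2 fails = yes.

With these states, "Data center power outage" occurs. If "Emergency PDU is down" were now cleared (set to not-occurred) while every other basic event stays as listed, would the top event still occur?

Counterfactual: set "Emergency PDU is down" to not occurred.
Generator path down [OR]: Emergency PDU is down=not, Outboard UPS module stuck=not → no input occurs → does not occur.
Utility feed inoperative [AND]: Generator path down=not, Inboard automatic transfer switch malfunctions=not → not all inputs occur → does not occur.
UPS chain unavailable [AND]: Left battery string trips=not, Secondary utility transformer stuck=not, Right rectifier trips=not → not all inputs occur → does not occur.
Distribution tier lost [AND]: Breaker degraded=not, Backup static switch failed=occurs → not all inputs occur → does not occur.
Bus B fails [OR]: Secondary diesel generator faulted=not, Distribution tier lost=not, Forward fuel pump failed=not → no input occurs → does not occur.
Bus A down [AND]: Reserve PDU 2 lost=occurs, UPS module 2 fails=occurs → all inputs occur → occurs.
Generator path 2 fails [OR]: Bus A down=occurs, Redundant automatic transfer switch 2 lost=not → at least one input occurs → occurs.
Data center power outage [OR]: Utility feed inoperative=not, UPS chain unavailable=not, Bus B fails=not, Generator path 2 fails=occurs → at least one input occurs → occurs.

Yes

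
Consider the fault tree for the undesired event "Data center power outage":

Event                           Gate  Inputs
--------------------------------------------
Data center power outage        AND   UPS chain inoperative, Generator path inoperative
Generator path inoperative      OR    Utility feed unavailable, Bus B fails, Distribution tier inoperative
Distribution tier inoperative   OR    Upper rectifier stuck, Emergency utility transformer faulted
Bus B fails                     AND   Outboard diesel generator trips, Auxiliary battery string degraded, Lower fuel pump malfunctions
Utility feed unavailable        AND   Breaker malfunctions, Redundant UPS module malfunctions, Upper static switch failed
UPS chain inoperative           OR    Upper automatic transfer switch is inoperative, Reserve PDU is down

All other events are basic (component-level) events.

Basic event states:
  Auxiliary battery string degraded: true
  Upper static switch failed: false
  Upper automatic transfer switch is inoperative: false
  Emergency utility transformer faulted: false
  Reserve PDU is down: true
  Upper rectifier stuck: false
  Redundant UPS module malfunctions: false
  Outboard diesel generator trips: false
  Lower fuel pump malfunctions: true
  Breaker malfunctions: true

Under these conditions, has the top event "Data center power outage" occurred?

No

UPS chain inoperative [OR]: Upper automatic transfer switch is inoperative=not, Reserve PDU is down=occurs → at least one input occurs → occurs.
Utility feed unavailable [AND]: Breaker malfunctions=occurs, Redundant UPS module malfunctions=not, Upper static switch failed=not → not all inputs occur → does not occur.
Bus B fails [AND]: Outboard diesel generator trips=not, Auxiliary battery string degraded=occurs, Lower fuel pump malfunctions=occurs → not all inputs occur → does not occur.
Distribution tier inoperative [OR]: Upper rectifier stuck=not, Emergency utility transformer faulted=not → no input occurs → does not occur.
Generator path inoperative [OR]: Utility feed unavailable=not, Bus B fails=not, Distribution tier inoperative=not → no input occurs → does not occur.
Data center power outage [AND]: UPS chain inoperative=occurs, Generator path inoperative=not → not all inputs occur → does not occur.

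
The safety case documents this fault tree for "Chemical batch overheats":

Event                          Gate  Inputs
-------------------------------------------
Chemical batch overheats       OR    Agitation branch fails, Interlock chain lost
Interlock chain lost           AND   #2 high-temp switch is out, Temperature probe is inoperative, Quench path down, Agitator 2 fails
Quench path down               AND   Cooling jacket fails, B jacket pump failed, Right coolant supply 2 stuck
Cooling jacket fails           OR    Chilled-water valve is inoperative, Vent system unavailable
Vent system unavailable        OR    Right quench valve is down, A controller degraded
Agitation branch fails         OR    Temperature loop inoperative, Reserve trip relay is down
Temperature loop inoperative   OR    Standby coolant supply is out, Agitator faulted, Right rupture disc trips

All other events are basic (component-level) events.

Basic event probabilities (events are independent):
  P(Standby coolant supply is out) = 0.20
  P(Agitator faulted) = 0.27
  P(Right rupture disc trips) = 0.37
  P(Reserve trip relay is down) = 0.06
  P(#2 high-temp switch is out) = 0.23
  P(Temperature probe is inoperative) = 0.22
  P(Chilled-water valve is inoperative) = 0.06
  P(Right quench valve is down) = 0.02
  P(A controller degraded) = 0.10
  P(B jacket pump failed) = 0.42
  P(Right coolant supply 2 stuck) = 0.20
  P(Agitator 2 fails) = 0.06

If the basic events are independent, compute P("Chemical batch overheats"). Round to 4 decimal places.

0.6542

P(Temperature loop inoperative) [OR] = 1 − (1−0.20) × (1−0.27) × (1−0.37) = 0.632080
P(Agitation branch fails) [OR] = 1 − (1−0.632080) × (1−0.06) = 0.654155
P(Vent system unavailable) [OR] = 1 − (1−0.02) × (1−0.10) = 0.118000
P(Cooling jacket fails) [OR] = 1 − (1−0.06) × (1−0.118000) = 0.170920
P(Quench path down) [AND] = 0.170920 × 0.42 × 0.20 = 0.014357
P(Interlock chain lost) [AND] = 0.23 × 0.22 × 0.014357 × 0.06 = 0.000044
P(Chemical batch overheats) [OR] = 1 − (1−0.654155) × (1−0.000044) = 0.654170
Rounded to 4 decimal places: P(Chemical batch overheats) ≈ 0.6542.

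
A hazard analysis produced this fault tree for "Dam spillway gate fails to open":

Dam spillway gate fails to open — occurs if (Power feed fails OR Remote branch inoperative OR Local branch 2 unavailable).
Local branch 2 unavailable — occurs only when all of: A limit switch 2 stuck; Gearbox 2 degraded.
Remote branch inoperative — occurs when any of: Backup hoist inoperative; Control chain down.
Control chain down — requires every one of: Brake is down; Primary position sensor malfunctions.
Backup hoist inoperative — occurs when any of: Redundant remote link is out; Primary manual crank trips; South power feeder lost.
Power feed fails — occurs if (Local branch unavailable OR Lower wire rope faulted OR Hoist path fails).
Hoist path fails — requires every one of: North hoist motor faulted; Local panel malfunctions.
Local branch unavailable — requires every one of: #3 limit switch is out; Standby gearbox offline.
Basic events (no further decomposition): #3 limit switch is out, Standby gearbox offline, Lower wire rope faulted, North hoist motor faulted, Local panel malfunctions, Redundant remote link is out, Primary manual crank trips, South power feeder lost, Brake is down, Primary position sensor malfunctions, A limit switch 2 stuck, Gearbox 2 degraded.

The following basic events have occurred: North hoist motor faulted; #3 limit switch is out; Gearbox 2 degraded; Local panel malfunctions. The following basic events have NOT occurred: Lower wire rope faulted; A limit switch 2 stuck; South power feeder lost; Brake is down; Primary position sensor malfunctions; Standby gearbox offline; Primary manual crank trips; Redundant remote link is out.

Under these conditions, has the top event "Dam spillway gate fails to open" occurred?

Local branch unavailable [AND]: #3 limit switch is out=occurs, Standby gearbox offline=not → not all inputs occur → does not occur.
Hoist path fails [AND]: North hoist motor faulted=occurs, Local panel malfunctions=occurs → all inputs occur → occurs.
Power feed fails [OR]: Local branch unavailable=not, Lower wire rope faulted=not, Hoist path fails=occurs → at least one input occurs → occurs.
Backup hoist inoperative [OR]: Redundant remote link is out=not, Primary manual crank trips=not, South power feeder lost=not → no input occurs → does not occur.
Control chain down [AND]: Brake is down=not, Primary position sensor malfunctions=not → not all inputs occur → does not occur.
Remote branch inoperative [OR]: Backup hoist inoperative=not, Control chain down=not → no input occurs → does not occur.
Local branch 2 unavailable [AND]: A limit switch 2 stuck=not, Gearbox 2 degraded=occurs → not all inputs occur → does not occur.
Dam spillway gate fails to open [OR]: Power feed fails=occurs, Remote branch inoperative=not, Local branch 2 unavailable=not → at least one input occurs → occurs.

Yes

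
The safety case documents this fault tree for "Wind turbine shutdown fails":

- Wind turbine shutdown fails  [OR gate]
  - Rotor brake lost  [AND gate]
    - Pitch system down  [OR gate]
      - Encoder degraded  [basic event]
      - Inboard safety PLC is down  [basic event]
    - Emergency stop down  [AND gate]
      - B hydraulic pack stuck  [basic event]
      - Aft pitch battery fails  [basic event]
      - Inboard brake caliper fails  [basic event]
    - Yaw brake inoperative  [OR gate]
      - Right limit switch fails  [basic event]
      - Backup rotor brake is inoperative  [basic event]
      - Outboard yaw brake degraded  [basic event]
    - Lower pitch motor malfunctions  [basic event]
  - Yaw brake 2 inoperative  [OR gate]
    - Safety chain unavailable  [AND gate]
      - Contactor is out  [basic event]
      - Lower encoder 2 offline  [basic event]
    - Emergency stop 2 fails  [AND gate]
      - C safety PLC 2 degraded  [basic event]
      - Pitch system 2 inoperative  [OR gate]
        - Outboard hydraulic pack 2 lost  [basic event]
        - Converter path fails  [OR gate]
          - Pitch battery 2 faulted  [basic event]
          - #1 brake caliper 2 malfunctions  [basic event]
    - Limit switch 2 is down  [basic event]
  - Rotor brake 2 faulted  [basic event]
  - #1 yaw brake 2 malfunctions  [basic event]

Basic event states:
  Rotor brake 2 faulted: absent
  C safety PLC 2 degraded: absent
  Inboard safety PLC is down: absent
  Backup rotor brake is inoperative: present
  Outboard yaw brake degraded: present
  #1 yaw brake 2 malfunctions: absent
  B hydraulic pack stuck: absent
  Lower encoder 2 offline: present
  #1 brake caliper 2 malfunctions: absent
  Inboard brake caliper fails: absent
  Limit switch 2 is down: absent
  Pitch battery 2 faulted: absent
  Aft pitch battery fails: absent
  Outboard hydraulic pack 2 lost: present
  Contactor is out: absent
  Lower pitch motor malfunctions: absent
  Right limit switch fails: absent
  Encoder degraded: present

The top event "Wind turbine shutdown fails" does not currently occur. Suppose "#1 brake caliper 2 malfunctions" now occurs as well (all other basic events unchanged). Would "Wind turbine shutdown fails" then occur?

No

Counterfactual: set "#1 brake caliper 2 malfunctions" to occurred.
Pitch system down [OR]: Encoder degraded=occurs, Inboard safety PLC is down=not → at least one input occurs → occurs.
Emergency stop down [AND]: B hydraulic pack stuck=not, Aft pitch battery fails=not, Inboard brake caliper fails=not → not all inputs occur → does not occur.
Yaw brake inoperative [OR]: Right limit switch fails=not, Backup rotor brake is inoperative=occurs, Outboard yaw brake degraded=occurs → at least one input occurs → occurs.
Rotor brake lost [AND]: Pitch system down=occurs, Emergency stop down=not, Yaw brake inoperative=occurs, Lower pitch motor malfunctions=not → not all inputs occur → does not occur.
Safety chain unavailable [AND]: Contactor is out=not, Lower encoder 2 offline=occurs → not all inputs occur → does not occur.
Converter path fails [OR]: Pitch battery 2 faulted=not, #1 brake caliper 2 malfunctions=occurs → at least one input occurs → occurs.
Pitch system 2 inoperative [OR]: Outboard hydraulic pack 2 lost=occurs, Converter path fails=occurs → at least one input occurs → occurs.
Emergency stop 2 fails [AND]: C safety PLC 2 degraded=not, Pitch system 2 inoperative=occurs → not all inputs occur → does not occur.
Yaw brake 2 inoperative [OR]: Safety chain unavailable=not, Emergency stop 2 fails=not, Limit switch 2 is down=not → no input occurs → does not occur.
Wind turbine shutdown fails [OR]: Rotor brake lost=not, Yaw brake 2 inoperative=not, Rotor brake 2 faulted=not, #1 yaw brake 2 malfunctions=not → no input occurs → does not occur.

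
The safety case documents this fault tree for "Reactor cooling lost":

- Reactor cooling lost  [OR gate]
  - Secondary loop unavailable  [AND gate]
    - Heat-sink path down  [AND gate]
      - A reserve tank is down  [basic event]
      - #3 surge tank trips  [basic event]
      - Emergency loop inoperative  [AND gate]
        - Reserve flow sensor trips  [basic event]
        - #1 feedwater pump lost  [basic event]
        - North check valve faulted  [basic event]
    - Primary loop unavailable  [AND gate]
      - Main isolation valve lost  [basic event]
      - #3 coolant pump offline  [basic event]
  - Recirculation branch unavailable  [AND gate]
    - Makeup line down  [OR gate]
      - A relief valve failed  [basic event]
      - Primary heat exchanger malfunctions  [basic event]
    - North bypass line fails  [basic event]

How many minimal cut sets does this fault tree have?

3

Emergency loop inoperative [AND]: one cut set from each child combined → 1 × 1 × 1 = 1 cut set(s).
Heat-sink path down [AND]: one cut set from each child combined → 1 × 1 × 1 = 1 cut set(s).
Primary loop unavailable [AND]: one cut set from each child combined → 1 × 1 = 1 cut set(s).
Secondary loop unavailable [AND]: one cut set from each child combined → 1 × 1 = 1 cut set(s).
Makeup line down [OR]: union of children's cut sets → 2 cut set(s).
Recirculation branch unavailable [AND]: one cut set from each child combined → 2 × 1 = 2 cut set(s).
Reactor cooling lost [OR]: union of children's cut sets → 3 cut set(s).
Minimal cut sets: {#1 feedwater pump lost, #3 coolant pump offline, #3 surge tank trips, A reserve tank is down, Main isolation valve lost, North check valve faulted, Reserve flow sensor trips}; {A relief valve failed, North bypass line fails}; {North bypass line fails, Primary heat exchanger malfunctions}.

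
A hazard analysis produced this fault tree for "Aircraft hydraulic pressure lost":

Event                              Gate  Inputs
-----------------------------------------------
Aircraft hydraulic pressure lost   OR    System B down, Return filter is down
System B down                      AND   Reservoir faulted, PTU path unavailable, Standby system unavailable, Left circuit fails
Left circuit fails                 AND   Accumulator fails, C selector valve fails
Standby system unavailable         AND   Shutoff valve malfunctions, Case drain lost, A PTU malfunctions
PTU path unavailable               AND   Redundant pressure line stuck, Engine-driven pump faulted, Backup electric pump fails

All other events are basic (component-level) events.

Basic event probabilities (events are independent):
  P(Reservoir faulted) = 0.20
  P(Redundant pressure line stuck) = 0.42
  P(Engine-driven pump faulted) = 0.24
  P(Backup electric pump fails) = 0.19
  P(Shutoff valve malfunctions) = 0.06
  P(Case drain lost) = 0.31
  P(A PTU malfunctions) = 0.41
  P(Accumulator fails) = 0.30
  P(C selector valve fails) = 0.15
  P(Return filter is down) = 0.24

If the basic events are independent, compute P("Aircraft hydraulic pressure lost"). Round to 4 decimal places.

P(PTU path unavailable) [AND] = 0.42 × 0.24 × 0.19 = 0.019152
P(Standby system unavailable) [AND] = 0.06 × 0.31 × 0.41 = 0.007626
P(Left circuit fails) [AND] = 0.30 × 0.15 = 0.045000
P(System B down) [AND] = 0.20 × 0.019152 × 0.007626 × 0.045000 = 0.000001
P(Aircraft hydraulic pressure lost) [OR] = 1 − (1−0.000001) × (1−0.24) = 0.240001
Rounded to 4 decimal places: P(Aircraft hydraulic pressure lost) ≈ 0.2400.

0.2400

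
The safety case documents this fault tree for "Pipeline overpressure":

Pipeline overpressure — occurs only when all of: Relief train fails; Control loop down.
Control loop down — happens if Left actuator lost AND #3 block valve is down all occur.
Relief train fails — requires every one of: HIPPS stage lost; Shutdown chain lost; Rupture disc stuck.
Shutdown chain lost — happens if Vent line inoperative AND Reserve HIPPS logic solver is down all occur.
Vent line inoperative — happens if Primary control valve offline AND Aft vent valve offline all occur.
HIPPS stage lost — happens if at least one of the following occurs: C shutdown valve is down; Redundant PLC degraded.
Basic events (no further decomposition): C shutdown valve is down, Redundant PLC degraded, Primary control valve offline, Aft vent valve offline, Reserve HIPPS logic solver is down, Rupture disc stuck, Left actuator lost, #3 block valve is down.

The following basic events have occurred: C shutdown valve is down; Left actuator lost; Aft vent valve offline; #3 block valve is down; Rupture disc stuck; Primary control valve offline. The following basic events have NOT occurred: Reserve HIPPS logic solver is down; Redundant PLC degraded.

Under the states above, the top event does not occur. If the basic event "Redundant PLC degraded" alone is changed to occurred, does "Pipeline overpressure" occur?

No

Counterfactual: set "Redundant PLC degraded" to occurred.
HIPPS stage lost [OR]: C shutdown valve is down=occurs, Redundant PLC degraded=occurs → at least one input occurs → occurs.
Vent line inoperative [AND]: Primary control valve offline=occurs, Aft vent valve offline=occurs → all inputs occur → occurs.
Shutdown chain lost [AND]: Vent line inoperative=occurs, Reserve HIPPS logic solver is down=not → not all inputs occur → does not occur.
Relief train fails [AND]: HIPPS stage lost=occurs, Shutdown chain lost=not, Rupture disc stuck=occurs → not all inputs occur → does not occur.
Control loop down [AND]: Left actuator lost=occurs, #3 block valve is down=occurs → all inputs occur → occurs.
Pipeline overpressure [AND]: Relief train fails=not, Control loop down=occurs → not all inputs occur → does not occur.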